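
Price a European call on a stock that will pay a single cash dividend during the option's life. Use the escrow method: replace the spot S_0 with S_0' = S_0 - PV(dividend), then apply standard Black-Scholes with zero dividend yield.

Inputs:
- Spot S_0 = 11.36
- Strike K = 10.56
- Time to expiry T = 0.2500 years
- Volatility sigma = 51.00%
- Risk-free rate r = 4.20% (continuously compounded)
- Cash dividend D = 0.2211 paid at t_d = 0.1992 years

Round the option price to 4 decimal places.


PV(D) = D * exp(-r * t_d) = 0.2211 * 0.99166850 = 0.21925791
S_0' = S_0 - PV(D) = 11.3600 - 0.21925791 = 11.14074209
d1 = (ln(S_0'/K) + (r + sigma^2/2)*T) / (sigma*sqrt(T)) = 0.37861988
d2 = d1 - sigma*sqrt(T) = 0.12361988
exp(-rT) = 0.98955493
N(d1) = 0.64751492; N(d2) = 0.54919187
C = S_0' * N(d1) - K * exp(-rT) * N(d2) = 11.14074209 * 0.64751492 - 10.5600 * 0.98955493 * 0.54919187 = 1.4749

Answer: Price = 1.4749


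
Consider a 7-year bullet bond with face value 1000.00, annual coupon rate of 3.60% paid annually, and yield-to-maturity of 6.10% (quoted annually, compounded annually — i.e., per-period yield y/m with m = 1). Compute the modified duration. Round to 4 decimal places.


Coupon per period c = face * coupon_rate / m = 36.000000
Periods per year m = 1; per-period yield y/m = 0.061000
Number of cashflows N = 7
Cashflows (t years, CF_t, discount factor 1/(1+y/m)^(m*t), PV):
  t = 1.0000: CF_t = 36.000000, DF = 0.942507, PV = 33.930254
  t = 2.0000: CF_t = 36.000000, DF = 0.888320, PV = 31.979505
  t = 3.0000: CF_t = 36.000000, DF = 0.837247, PV = 30.140909
  t = 4.0000: CF_t = 36.000000, DF = 0.789112, PV = 28.408020
  t = 5.0000: CF_t = 36.000000, DF = 0.743743, PV = 26.774760
  t = 6.0000: CF_t = 36.000000, DF = 0.700983, PV = 25.235400
  t = 7.0000: CF_t = 1036.000000, DF = 0.660682, PV = 684.466297
Price P = sum_t PV_t = 860.935145
First compute Macaulay numerator sum_t t * PV_t:
  t * PV_t at t = 1.0000: 33.930254
  t * PV_t at t = 2.0000: 63.959009
  t * PV_t at t = 3.0000: 90.422728
  t * PV_t at t = 4.0000: 113.632080
  t * PV_t at t = 5.0000: 133.873798
  t * PV_t at t = 6.0000: 151.412402
  t * PV_t at t = 7.0000: 4791.264076
Macaulay duration D = 5378.494347 / 860.935145 = 6.247270
Modified duration = D / (1 + y/m) = 6.247270 / (1 + 0.061000) = 5.888096

Answer: Modified duration = 5.8881


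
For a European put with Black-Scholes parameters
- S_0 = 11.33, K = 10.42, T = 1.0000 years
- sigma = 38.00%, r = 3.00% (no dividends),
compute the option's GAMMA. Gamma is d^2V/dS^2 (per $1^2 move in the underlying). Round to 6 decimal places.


d1 = 0.4892816808; d2 = 0.1092816808
phi(d1) = 0.3539368347; exp(-qT) = 1.0000000000; exp(-rT) = 0.9704455335
Gamma = exp(-qT) * phi(d1) / (S * sigma * sqrt(T)) = 1.0000000000 * 0.3539368347 / (11.3300 * 0.3800 * 1.0000000000) = 0.082208

Answer: Gamma = 0.082208


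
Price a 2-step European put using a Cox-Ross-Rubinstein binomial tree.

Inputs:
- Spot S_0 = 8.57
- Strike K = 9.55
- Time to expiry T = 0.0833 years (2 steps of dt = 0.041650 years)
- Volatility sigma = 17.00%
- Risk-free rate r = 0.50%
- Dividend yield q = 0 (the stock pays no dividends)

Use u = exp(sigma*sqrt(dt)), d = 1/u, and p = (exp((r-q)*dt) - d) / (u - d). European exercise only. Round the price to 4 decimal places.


Answer: Price = V(0,0) = 0.9760

Derivation:
dt = T/N = 0.041650
u = exp(sigma*sqrt(dt)) = 1.035303; d = 1/u = 0.965901
p = (exp((r-q)*dt) - d) / (u - d) = 0.494328
Discount per step: exp(-r*dt) = 0.999792
Stock lattice S(k, i) with i counting down-moves:
  k=0: S(0,0) = 8.5700
  k=1: S(1,0) = 8.8725; S(1,1) = 8.2778
  k=2: S(2,0) = 9.1858; S(2,1) = 8.5700; S(2,2) = 7.9955
Terminal payoffs V(N, i) = max(K - S_T, 0):
  V(2,0) = 0.364225; V(2,1) = 0.980000; V(2,2) = 1.554496
Backward induction: V(k, i) = exp(-r*dt) * [p * V(k+1, i) + (1-p) * V(k+1, i+1)].
  V(1,0) = exp(-r*dt) * [p*0.364225 + (1-p)*0.980000] = 0.675464
  V(1,1) = exp(-r*dt) * [p*0.980000 + (1-p)*1.554496] = 1.270242
  V(0,0) = exp(-r*dt) * [p*0.675464 + (1-p)*1.270242] = 0.976023


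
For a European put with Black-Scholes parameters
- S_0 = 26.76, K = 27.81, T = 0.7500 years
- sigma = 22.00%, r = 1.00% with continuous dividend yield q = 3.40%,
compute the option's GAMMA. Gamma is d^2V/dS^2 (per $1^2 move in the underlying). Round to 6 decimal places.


d1 = -0.2012193387; d2 = -0.3917449275
phi(d1) = 0.3909470523; exp(-qT) = 0.9748223790; exp(-rT) = 0.9925280548
Gamma = exp(-qT) * phi(d1) / (S * sigma * sqrt(T)) = 0.9748223790 * 0.3909470523 / (26.7600 * 0.2200 * 0.8660254038) = 0.074749

Answer: Gamma = 0.074749


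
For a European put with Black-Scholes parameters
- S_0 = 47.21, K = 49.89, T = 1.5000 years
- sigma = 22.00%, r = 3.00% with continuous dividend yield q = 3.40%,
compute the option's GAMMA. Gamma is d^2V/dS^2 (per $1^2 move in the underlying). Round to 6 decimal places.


Answer: Gamma = 0.029676

Derivation:
d1 = -0.0924676711; d2 = -0.3619115428
phi(d1) = 0.3972403888; exp(-qT) = 0.9502786705; exp(-rT) = 0.9559974818
Gamma = exp(-qT) * phi(d1) / (S * sigma * sqrt(T)) = 0.9502786705 * 0.3972403888 / (47.2100 * 0.2200 * 1.2247448714) = 0.029676


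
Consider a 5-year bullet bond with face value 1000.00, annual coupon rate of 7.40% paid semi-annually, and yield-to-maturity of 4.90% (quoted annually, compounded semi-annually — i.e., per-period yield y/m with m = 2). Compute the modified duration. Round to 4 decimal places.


Answer: Modified duration = 4.2094

Derivation:
Coupon per period c = face * coupon_rate / m = 37.000000
Periods per year m = 2; per-period yield y/m = 0.024500
Number of cashflows N = 10
Cashflows (t years, CF_t, discount factor 1/(1+y/m)^(m*t), PV):
  t = 0.5000: CF_t = 37.000000, DF = 0.976086, PV = 36.115178
  t = 1.0000: CF_t = 37.000000, DF = 0.952744, PV = 35.251516
  t = 1.5000: CF_t = 37.000000, DF = 0.929960, PV = 34.408508
  t = 2.0000: CF_t = 37.000000, DF = 0.907721, PV = 33.585659
  t = 2.5000: CF_t = 37.000000, DF = 0.886013, PV = 32.782488
  t = 3.0000: CF_t = 37.000000, DF = 0.864825, PV = 31.998524
  t = 3.5000: CF_t = 37.000000, DF = 0.844143, PV = 31.233308
  t = 4.0000: CF_t = 37.000000, DF = 0.823957, PV = 30.486391
  t = 4.5000: CF_t = 37.000000, DF = 0.804252, PV = 29.757337
  t = 5.0000: CF_t = 1037.000000, DF = 0.785019, PV = 814.065086
Price P = sum_t PV_t = 1109.683995
First compute Macaulay numerator sum_t t * PV_t:
  t * PV_t at t = 0.5000: 18.057589
  t * PV_t at t = 1.0000: 35.251516
  t * PV_t at t = 1.5000: 51.612761
  t * PV_t at t = 2.0000: 67.171318
  t * PV_t at t = 2.5000: 81.956220
  t * PV_t at t = 3.0000: 95.995572
  t * PV_t at t = 3.5000: 109.316578
  t * PV_t at t = 4.0000: 121.945566
  t * PV_t at t = 4.5000: 133.908015
  t * PV_t at t = 5.0000: 4070.325431
Macaulay duration D = 4785.540567 / 1109.683995 = 4.312526
Modified duration = D / (1 + y/m) = 4.312526 / (1 + 0.024500) = 4.209395


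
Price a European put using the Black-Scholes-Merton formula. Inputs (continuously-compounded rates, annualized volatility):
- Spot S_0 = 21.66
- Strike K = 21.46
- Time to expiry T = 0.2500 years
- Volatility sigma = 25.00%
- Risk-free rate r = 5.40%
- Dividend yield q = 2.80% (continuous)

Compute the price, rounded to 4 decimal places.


d1 = (ln(S/K) + (r - q + 0.5*sigma^2) * T) / (sigma * sqrt(T)) = 0.18871203
d2 = d1 - sigma * sqrt(T) = 0.06371203
exp(-rT) = 0.98659072; exp(-qT) = 0.99302444
P = K * exp(-rT) * N(-d2) - S_0 * exp(-qT) * N(-d1)
N(-d1) = 0.42515926; N(-d2) = 0.47459976
P = 21.4600 * 0.98659072 * 0.47459976 - 21.6600 * 0.99302444 * 0.42515926 = 0.9036

Answer: Price = 0.9036


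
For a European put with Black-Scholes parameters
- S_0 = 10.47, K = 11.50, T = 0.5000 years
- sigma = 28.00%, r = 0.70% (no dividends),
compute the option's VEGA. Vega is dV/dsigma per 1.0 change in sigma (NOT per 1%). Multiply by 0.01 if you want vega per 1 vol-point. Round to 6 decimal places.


Answer: Vega = 2.770939

Derivation:
d1 = -0.3572556526; d2 = -0.5552455514
phi(d1) = 0.3742787891; exp(-qT) = 1.0000000000; exp(-rT) = 0.9965061179
Vega = S * exp(-qT) * phi(d1) * sqrt(T) = 10.4700 * 1.0000000000 * 0.3742787891 * 0.7071067812 = 2.770939


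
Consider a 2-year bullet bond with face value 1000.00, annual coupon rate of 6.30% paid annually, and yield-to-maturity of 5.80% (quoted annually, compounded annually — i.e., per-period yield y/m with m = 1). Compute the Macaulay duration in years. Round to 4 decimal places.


Answer: Macaulay duration = 1.9410 years

Derivation:
Coupon per period c = face * coupon_rate / m = 63.000000
Periods per year m = 1; per-period yield y/m = 0.058000
Number of cashflows N = 2
Cashflows (t years, CF_t, discount factor 1/(1+y/m)^(m*t), PV):
  t = 1.0000: CF_t = 63.000000, DF = 0.945180, PV = 59.546314
  t = 2.0000: CF_t = 1063.000000, DF = 0.893364, PV = 949.646406
Price P = sum_t PV_t = 1009.192720
Macaulay numerator sum_t t * PV_t:
  t * PV_t at t = 1.0000: 59.546314
  t * PV_t at t = 2.0000: 1899.292813
Macaulay duration D = (sum_t t * PV_t) / P = 1958.839127 / 1009.192720 = 1.940996


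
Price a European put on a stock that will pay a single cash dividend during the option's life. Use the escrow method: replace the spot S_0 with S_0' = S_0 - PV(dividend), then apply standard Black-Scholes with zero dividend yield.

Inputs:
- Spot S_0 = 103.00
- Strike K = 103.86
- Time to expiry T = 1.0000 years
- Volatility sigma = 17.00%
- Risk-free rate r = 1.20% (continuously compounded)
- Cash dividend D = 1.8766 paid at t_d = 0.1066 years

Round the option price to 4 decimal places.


Answer: Price = 7.6741

Derivation:
PV(D) = D * exp(-r * t_d) = 1.8766 * 0.99872162 = 1.87420099
S_0' = S_0 - PV(D) = 103.0000 - 1.87420099 = 101.12579901
d1 = (ln(S_0'/K) + (r + sigma^2/2)*T) / (sigma*sqrt(T)) = -0.00134448
d2 = d1 - sigma*sqrt(T) = -0.17134448
exp(-rT) = 0.98807171
N(-d1) = 0.50053637; N(-d2) = 0.56802355
P = K * exp(-rT) * N(-d2) - S_0' * N(-d1) = 103.8600 * 0.98807171 * 0.56802355 - 101.12579901 * 0.50053637 = 7.6741


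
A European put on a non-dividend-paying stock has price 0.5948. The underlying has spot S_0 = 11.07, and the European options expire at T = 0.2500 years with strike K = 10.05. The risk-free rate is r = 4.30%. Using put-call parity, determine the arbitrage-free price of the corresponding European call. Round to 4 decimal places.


Answer: Call price = 1.7223

Derivation:
Put-call parity: C - P = S_0 * exp(-qT) - K * exp(-rT).
S_0 * exp(-qT) = 11.0700 * 1.00000000 = 11.07000000
K * exp(-rT) = 10.0500 * 0.98930757 = 9.94254113
C = P + S*exp(-qT) - K*exp(-rT)
C = 0.5948 + 11.07000000 - 9.94254113 = 1.7223


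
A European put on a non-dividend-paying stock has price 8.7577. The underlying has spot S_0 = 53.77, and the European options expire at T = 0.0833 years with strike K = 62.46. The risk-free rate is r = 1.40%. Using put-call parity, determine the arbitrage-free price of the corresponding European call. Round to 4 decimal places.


Answer: Call price = 0.1405

Derivation:
Put-call parity: C - P = S_0 * exp(-qT) - K * exp(-rT).
S_0 * exp(-qT) = 53.7700 * 1.00000000 = 53.77000000
K * exp(-rT) = 62.4600 * 0.99883448 = 62.38720160
C = P + S*exp(-qT) - K*exp(-rT)
C = 8.7577 + 53.77000000 - 62.38720160 = 0.1405


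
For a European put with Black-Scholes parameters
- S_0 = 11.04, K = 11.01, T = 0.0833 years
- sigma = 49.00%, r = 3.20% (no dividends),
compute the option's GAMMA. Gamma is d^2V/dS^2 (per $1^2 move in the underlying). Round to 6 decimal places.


d1 = 0.1088005983; d2 = -0.0326219246
phi(d1) = 0.3965880009; exp(-qT) = 1.0000000000; exp(-rT) = 0.9973379496
Gamma = exp(-qT) * phi(d1) / (S * sigma * sqrt(T)) = 1.0000000000 * 0.3965880009 / (11.0400 * 0.4900 * 0.2886173938) = 0.254011

Answer: Gamma = 0.254011


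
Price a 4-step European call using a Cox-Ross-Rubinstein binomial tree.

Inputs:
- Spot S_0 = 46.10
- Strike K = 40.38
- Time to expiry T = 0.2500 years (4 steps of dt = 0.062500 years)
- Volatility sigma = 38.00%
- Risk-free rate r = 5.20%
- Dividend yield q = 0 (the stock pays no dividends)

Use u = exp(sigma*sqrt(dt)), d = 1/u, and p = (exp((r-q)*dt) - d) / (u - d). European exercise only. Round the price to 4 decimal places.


dt = T/N = 0.062500
u = exp(sigma*sqrt(dt)) = 1.099659; d = 1/u = 0.909373
p = (exp((r-q)*dt) - d) / (u - d) = 0.493375
Discount per step: exp(-r*dt) = 0.996755
Stock lattice S(k, i) with i counting down-moves:
  k=0: S(0,0) = 46.1000
  k=1: S(1,0) = 50.6943; S(1,1) = 41.9221
  k=2: S(2,0) = 55.7464; S(2,1) = 46.1000; S(2,2) = 38.1228
  k=3: S(3,0) = 61.3020; S(3,1) = 50.6943; S(3,2) = 41.9221; S(3,3) = 34.6679
  k=4: S(4,0) = 67.4113; S(4,1) = 55.7464; S(4,2) = 46.1000; S(4,3) = 38.1228; S(4,4) = 31.5260
Terminal payoffs V(N, i) = max(S_T - K, 0):
  V(4,0) = 27.031320; V(4,1) = 15.366406; V(4,2) = 5.720000; V(4,3) = 0.000000; V(4,4) = 0.000000
Backward induction: V(k, i) = exp(-r*dt) * [p * V(k+1, i) + (1-p) * V(k+1, i+1)].
  V(3,0) = exp(-r*dt) * [p*27.031320 + (1-p)*15.366406] = 21.053051
  V(3,1) = exp(-r*dt) * [p*15.366406 + (1-p)*5.720000] = 10.445295
  V(3,2) = exp(-r*dt) * [p*5.720000 + (1-p)*0.000000] = 2.812949
  V(3,3) = exp(-r*dt) * [p*0.000000 + (1-p)*0.000000] = 0.000000
  V(2,0) = exp(-r*dt) * [p*21.053051 + (1-p)*10.445295] = 15.628025
  V(2,1) = exp(-r*dt) * [p*10.445295 + (1-p)*2.812949] = 6.557214
  V(2,2) = exp(-r*dt) * [p*2.812949 + (1-p)*0.000000] = 1.383336
  V(1,0) = exp(-r*dt) * [p*15.628025 + (1-p)*6.557214] = 10.996730
  V(1,1) = exp(-r*dt) * [p*6.557214 + (1-p)*1.383336] = 3.923228
  V(0,0) = exp(-r*dt) * [p*10.996730 + (1-p)*3.923228] = 7.389065

Answer: Price = V(0,0) = 7.3891


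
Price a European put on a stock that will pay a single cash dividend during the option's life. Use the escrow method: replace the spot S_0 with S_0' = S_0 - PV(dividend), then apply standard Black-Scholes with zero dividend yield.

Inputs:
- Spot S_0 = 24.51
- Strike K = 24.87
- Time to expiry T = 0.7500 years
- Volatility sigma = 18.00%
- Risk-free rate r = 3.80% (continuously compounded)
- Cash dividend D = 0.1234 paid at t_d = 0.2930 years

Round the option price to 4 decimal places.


PV(D) = D * exp(-r * t_d) = 0.1234 * 0.98892775 = 0.12203368
S_0' = S_0 - PV(D) = 24.5100 - 0.12203368 = 24.38796632
d1 = (ln(S_0'/K) + (r + sigma^2/2)*T) / (sigma*sqrt(T)) = 0.13521267
d2 = d1 - sigma*sqrt(T) = -0.02067190
exp(-rT) = 0.97190229
N(-d1) = 0.44622187; N(-d2) = 0.50824631
P = K * exp(-rT) * N(-d2) - S_0' * N(-d1) = 24.8700 * 0.97190229 * 0.50824631 - 24.38796632 * 0.44622187 = 1.4025

Answer: Price = 1.4025


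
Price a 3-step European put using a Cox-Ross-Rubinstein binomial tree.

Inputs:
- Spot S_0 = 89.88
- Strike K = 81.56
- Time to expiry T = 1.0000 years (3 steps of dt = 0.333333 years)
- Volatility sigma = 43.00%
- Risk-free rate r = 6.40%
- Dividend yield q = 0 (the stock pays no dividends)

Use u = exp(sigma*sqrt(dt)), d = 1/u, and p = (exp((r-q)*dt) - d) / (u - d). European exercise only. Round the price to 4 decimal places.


dt = T/N = 0.333333
u = exp(sigma*sqrt(dt)) = 1.281794; d = 1/u = 0.780157
p = (exp((r-q)*dt) - d) / (u - d) = 0.481236
Discount per step: exp(-r*dt) = 0.978893
Stock lattice S(k, i) with i counting down-moves:
  k=0: S(0,0) = 89.8800
  k=1: S(1,0) = 115.2076; S(1,1) = 70.1205
  k=2: S(2,0) = 147.6725; S(2,1) = 89.8800; S(2,2) = 54.7050
  k=3: S(3,0) = 189.2857; S(3,1) = 115.2076; S(3,2) = 70.1205; S(3,3) = 42.6784
Terminal payoffs V(N, i) = max(K - S_T, 0):
  V(3,0) = 0.000000; V(3,1) = 0.000000; V(3,2) = 11.439525; V(3,3) = 38.881572
Backward induction: V(k, i) = exp(-r*dt) * [p * V(k+1, i) + (1-p) * V(k+1, i+1)].
  V(2,0) = exp(-r*dt) * [p*0.000000 + (1-p)*0.000000] = 0.000000
  V(2,1) = exp(-r*dt) * [p*0.000000 + (1-p)*11.439525] = 5.809155
  V(2,2) = exp(-r*dt) * [p*11.439525 + (1-p)*38.881572] = 25.133531
  V(1,0) = exp(-r*dt) * [p*0.000000 + (1-p)*5.809155] = 2.949972
  V(1,1) = exp(-r*dt) * [p*5.809155 + (1-p)*25.133531] = 15.499733
  V(0,0) = exp(-r*dt) * [p*2.949972 + (1-p)*15.499733] = 9.260654

Answer: Price = V(0,0) = 9.2607


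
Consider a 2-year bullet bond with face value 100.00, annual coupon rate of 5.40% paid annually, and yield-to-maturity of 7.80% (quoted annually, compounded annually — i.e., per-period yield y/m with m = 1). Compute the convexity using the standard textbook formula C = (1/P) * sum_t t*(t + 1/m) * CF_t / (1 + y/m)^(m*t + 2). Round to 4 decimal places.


Answer: Convexity = 4.9830

Derivation:
Coupon per period c = face * coupon_rate / m = 5.400000
Periods per year m = 1; per-period yield y/m = 0.078000
Number of cashflows N = 2
Cashflows (t years, CF_t, discount factor 1/(1+y/m)^(m*t), PV):
  t = 1.0000: CF_t = 5.400000, DF = 0.927644, PV = 5.009276
  t = 2.0000: CF_t = 105.400000, DF = 0.860523, PV = 90.699123
Price P = sum_t PV_t = 95.708400
Convexity numerator sum_t t*(t + 1/m) * CF_t / (1+y/m)^(m*t + 2):
  t = 1.0000: term = 8.621195
  t = 2.0000: term = 468.292085
Convexity = (1/P) * sum = 476.913281 / 95.708400 = 4.982982


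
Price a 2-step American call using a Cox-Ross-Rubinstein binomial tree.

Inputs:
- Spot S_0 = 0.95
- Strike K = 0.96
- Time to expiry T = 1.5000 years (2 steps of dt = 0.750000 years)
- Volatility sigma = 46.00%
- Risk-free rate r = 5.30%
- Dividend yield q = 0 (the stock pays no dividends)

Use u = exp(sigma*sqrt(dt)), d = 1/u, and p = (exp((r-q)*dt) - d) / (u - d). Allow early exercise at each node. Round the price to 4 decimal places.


dt = T/N = 0.750000
u = exp(sigma*sqrt(dt)) = 1.489398; d = 1/u = 0.671412
p = (exp((r-q)*dt) - d) / (u - d) = 0.451277
Discount per step: exp(-r*dt) = 0.961030
Stock lattice S(k, i) with i counting down-moves:
  k=0: S(0,0) = 0.9500
  k=1: S(1,0) = 1.4149; S(1,1) = 0.6378
  k=2: S(2,0) = 2.1074; S(2,1) = 0.9500; S(2,2) = 0.4283
Terminal payoffs V(N, i) = max(S_T - K, 0):
  V(2,0) = 1.147390; V(2,1) = 0.000000; V(2,2) = 0.000000
Backward induction: V(k, i) = exp(-r*dt) * [p * V(k+1, i) + (1-p) * V(k+1, i+1)]; then take max(V_cont, immediate exercise) for American.
  V(1,0) = exp(-r*dt) * [p*1.147390 + (1-p)*0.000000] = 0.497613; exercise = 0.454928; V(1,0) = max -> 0.497613
  V(1,1) = exp(-r*dt) * [p*0.000000 + (1-p)*0.000000] = 0.000000; exercise = 0.000000; V(1,1) = max -> 0.000000
  V(0,0) = exp(-r*dt) * [p*0.497613 + (1-p)*0.000000] = 0.215810; exercise = 0.000000; V(0,0) = max -> 0.215810

Answer: Price = V(0,0) = 0.2158


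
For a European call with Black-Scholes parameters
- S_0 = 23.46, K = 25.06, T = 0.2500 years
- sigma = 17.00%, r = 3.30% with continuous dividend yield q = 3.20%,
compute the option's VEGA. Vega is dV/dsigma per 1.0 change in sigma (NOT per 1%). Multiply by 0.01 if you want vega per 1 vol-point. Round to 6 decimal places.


Answer: Vega = 3.554501

Derivation:
d1 = -0.7307483087; d2 = -0.8157483087
phi(d1) = 0.3054604164; exp(-qT) = 0.9920319148; exp(-rT) = 0.9917839379
Vega = S * exp(-qT) * phi(d1) * sqrt(T) = 23.4600 * 0.9920319148 * 0.3054604164 * 0.5000000000 = 3.554501


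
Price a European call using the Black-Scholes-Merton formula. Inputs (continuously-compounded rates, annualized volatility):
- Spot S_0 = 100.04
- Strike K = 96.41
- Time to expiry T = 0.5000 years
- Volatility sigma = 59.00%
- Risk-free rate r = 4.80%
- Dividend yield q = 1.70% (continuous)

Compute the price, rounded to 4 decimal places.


Answer: Price = 18.6306

Derivation:
d1 = (ln(S/K) + (r - q + 0.5*sigma^2) * T) / (sigma * sqrt(T)) = 0.33434208
d2 = d1 - sigma * sqrt(T) = -0.08285092
exp(-rT) = 0.97628571; exp(-qT) = 0.99153602
C = S_0 * exp(-qT) * N(d1) - K * exp(-rT) * N(d2)
N(d1) = 0.63093928; N(d2) = 0.46698504
C = 100.0400 * 0.99153602 * 0.63093928 - 96.4100 * 0.97628571 * 0.46698504 = 18.6306


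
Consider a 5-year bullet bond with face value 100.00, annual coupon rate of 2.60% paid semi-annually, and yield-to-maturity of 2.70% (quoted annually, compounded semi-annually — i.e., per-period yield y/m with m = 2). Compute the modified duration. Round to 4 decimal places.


Answer: Modified duration = 4.6572

Derivation:
Coupon per period c = face * coupon_rate / m = 1.300000
Periods per year m = 2; per-period yield y/m = 0.013500
Number of cashflows N = 10
Cashflows (t years, CF_t, discount factor 1/(1+y/m)^(m*t), PV):
  t = 0.5000: CF_t = 1.300000, DF = 0.986680, PV = 1.282684
  t = 1.0000: CF_t = 1.300000, DF = 0.973537, PV = 1.265598
  t = 1.5000: CF_t = 1.300000, DF = 0.960569, PV = 1.248740
  t = 2.0000: CF_t = 1.300000, DF = 0.947774, PV = 1.232107
  t = 2.5000: CF_t = 1.300000, DF = 0.935150, PV = 1.215695
  t = 3.0000: CF_t = 1.300000, DF = 0.922694, PV = 1.199502
  t = 3.5000: CF_t = 1.300000, DF = 0.910403, PV = 1.183524
  t = 4.0000: CF_t = 1.300000, DF = 0.898276, PV = 1.167759
  t = 4.5000: CF_t = 1.300000, DF = 0.886311, PV = 1.152205
  t = 5.0000: CF_t = 101.300000, DF = 0.874505, PV = 88.587392
Price P = sum_t PV_t = 99.535205
First compute Macaulay numerator sum_t t * PV_t:
  t * PV_t at t = 0.5000: 0.641342
  t * PV_t at t = 1.0000: 1.265598
  t * PV_t at t = 1.5000: 1.873110
  t * PV_t at t = 2.0000: 2.464214
  t * PV_t at t = 2.5000: 3.039237
  t * PV_t at t = 3.0000: 3.598505
  t * PV_t at t = 3.5000: 4.142334
  t * PV_t at t = 4.0000: 4.671037
  t * PV_t at t = 4.5000: 5.184920
  t * PV_t at t = 5.0000: 442.936959
Macaulay duration D = 469.817256 / 99.535205 = 4.720111
Modified duration = D / (1 + y/m) = 4.720111 / (1 + 0.013500) = 4.657239


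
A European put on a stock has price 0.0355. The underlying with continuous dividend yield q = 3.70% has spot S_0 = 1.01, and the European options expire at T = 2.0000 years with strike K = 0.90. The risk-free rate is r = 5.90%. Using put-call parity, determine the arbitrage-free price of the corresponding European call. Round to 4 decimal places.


Put-call parity: C - P = S_0 * exp(-qT) - K * exp(-rT).
S_0 * exp(-qT) = 1.0100 * 0.92867169 = 0.93795841
K * exp(-rT) = 0.9000 * 0.88869605 = 0.79982645
C = P + S*exp(-qT) - K*exp(-rT)
C = 0.0355 + 0.93795841 - 0.79982645 = 0.1736

Answer: Call price = 0.1736


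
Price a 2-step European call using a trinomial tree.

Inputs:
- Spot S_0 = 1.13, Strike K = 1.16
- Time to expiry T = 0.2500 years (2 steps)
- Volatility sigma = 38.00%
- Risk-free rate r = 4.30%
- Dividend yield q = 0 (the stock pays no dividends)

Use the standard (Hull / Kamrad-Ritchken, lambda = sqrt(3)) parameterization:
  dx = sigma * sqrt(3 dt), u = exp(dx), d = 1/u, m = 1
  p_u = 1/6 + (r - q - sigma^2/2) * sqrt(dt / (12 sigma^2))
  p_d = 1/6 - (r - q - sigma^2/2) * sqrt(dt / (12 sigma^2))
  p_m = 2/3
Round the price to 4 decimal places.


Answer: Price = V(0,0) = 0.0717

Derivation:
dt = T/N = 0.125000; dx = sigma*sqrt(3*dt) = 0.232702
u = exp(dx) = 1.262005; d = 1/u = 0.792390
p_u = 0.158824, p_m = 0.666667, p_d = 0.174509
Discount per step: exp(-r*dt) = 0.994639
Stock lattice S(k, j) with j the centered position index:
  k=0: S(0,+0) = 1.1300
  k=1: S(1,-1) = 0.8954; S(1,+0) = 1.1300; S(1,+1) = 1.4261
  k=2: S(2,-2) = 0.7095; S(2,-1) = 0.8954; S(2,+0) = 1.1300; S(2,+1) = 1.4261; S(2,+2) = 1.7997
Terminal payoffs V(N, j) = max(S_T - K, 0):
  V(2,-2) = 0.000000; V(2,-1) = 0.000000; V(2,+0) = 0.000000; V(2,+1) = 0.266065; V(2,+2) = 0.639701
Backward induction: V(k, j) = exp(-r*dt) * [p_u * V(k+1, j+1) + p_m * V(k+1, j) + p_d * V(k+1, j-1)]
  V(1,-1) = exp(-r*dt) * [p_u*0.000000 + p_m*0.000000 + p_d*0.000000] = 0.000000
  V(1,+0) = exp(-r*dt) * [p_u*0.266065 + p_m*0.000000 + p_d*0.000000] = 0.042031
  V(1,+1) = exp(-r*dt) * [p_u*0.639701 + p_m*0.266065 + p_d*0.000000] = 0.277481
  V(0,+0) = exp(-r*dt) * [p_u*0.277481 + p_m*0.042031 + p_d*0.000000] = 0.071705


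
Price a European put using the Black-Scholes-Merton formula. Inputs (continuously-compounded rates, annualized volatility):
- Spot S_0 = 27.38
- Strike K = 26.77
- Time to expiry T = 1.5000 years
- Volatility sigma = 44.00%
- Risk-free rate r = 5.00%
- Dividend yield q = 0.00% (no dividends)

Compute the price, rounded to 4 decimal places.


d1 = (ln(S/K) + (r - q + 0.5*sigma^2) * T) / (sigma * sqrt(T)) = 0.45042955
d2 = d1 - sigma * sqrt(T) = -0.08845820
exp(-rT) = 0.92774349; exp(-qT) = 1.00000000
P = K * exp(-rT) * N(-d2) - S_0 * exp(-qT) * N(-d1)
N(-d1) = 0.32620037; N(-d2) = 0.53524375
P = 26.7700 * 0.92774349 * 0.53524375 - 27.3800 * 1.00000000 * 0.32620037 = 4.3618

Answer: Price = 4.3618


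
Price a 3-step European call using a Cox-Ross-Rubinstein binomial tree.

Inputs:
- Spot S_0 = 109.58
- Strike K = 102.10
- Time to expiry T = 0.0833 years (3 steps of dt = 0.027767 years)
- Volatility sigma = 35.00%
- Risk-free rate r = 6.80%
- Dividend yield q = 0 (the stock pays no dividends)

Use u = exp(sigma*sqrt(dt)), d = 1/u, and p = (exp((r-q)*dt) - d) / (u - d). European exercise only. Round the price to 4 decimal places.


Answer: Price = V(0,0) = 9.3010

Derivation:
dt = T/N = 0.027767
u = exp(sigma*sqrt(dt)) = 1.060056; d = 1/u = 0.943346
p = (exp((r-q)*dt) - d) / (u - d) = 0.501617
Discount per step: exp(-r*dt) = 0.998114
Stock lattice S(k, i) with i counting down-moves:
  k=0: S(0,0) = 109.5800
  k=1: S(1,0) = 116.1609; S(1,1) = 103.3719
  k=2: S(2,0) = 123.1371; S(2,1) = 109.5800; S(2,2) = 97.5155
  k=3: S(3,0) = 130.5322; S(3,1) = 116.1609; S(3,2) = 103.3719; S(3,3) = 91.9909
Terminal payoffs V(N, i) = max(S_T - K, 0):
  V(3,0) = 28.432191; V(3,1) = 14.060928; V(3,2) = 1.271905; V(3,3) = 0.000000
Backward induction: V(k, i) = exp(-r*dt) * [p * V(k+1, i) + (1-p) * V(k+1, i+1)].
  V(2,0) = exp(-r*dt) * [p*28.432191 + (1-p)*14.060928] = 21.229677
  V(2,1) = exp(-r*dt) * [p*14.060928 + (1-p)*1.271905] = 7.672597
  V(2,2) = exp(-r*dt) * [p*1.271905 + (1-p)*0.000000] = 0.636806
  V(1,0) = exp(-r*dt) * [p*21.229677 + (1-p)*7.672597] = 14.445758
  V(1,1) = exp(-r*dt) * [p*7.672597 + (1-p)*0.636806] = 4.158220
  V(0,0) = exp(-r*dt) * [p*14.445758 + (1-p)*4.158220] = 9.301046


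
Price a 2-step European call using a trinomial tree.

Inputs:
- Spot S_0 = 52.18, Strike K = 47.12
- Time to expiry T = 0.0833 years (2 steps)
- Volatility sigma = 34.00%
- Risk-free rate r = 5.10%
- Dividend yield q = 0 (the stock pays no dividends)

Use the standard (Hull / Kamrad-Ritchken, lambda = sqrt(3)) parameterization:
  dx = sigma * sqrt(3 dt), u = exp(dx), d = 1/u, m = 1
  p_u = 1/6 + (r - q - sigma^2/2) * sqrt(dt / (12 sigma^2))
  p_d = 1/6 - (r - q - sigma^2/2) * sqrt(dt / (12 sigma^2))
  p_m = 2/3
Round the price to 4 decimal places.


Answer: Price = V(0,0) = 5.6198

Derivation:
dt = T/N = 0.041650; dx = sigma*sqrt(3*dt) = 0.120184
u = exp(dx) = 1.127704; d = 1/u = 0.886757
p_u = 0.165488, p_m = 0.666667, p_d = 0.167845
Discount per step: exp(-r*dt) = 0.997878
Stock lattice S(k, j) with j the centered position index:
  k=0: S(0,+0) = 52.1800
  k=1: S(1,-1) = 46.2710; S(1,+0) = 52.1800; S(1,+1) = 58.8436
  k=2: S(2,-2) = 41.0311; S(2,-1) = 46.2710; S(2,+0) = 52.1800; S(2,+1) = 58.8436; S(2,+2) = 66.3582
Terminal payoffs V(N, j) = max(S_T - K, 0):
  V(2,-2) = 0.000000; V(2,-1) = 0.000000; V(2,+0) = 5.060000; V(2,+1) = 11.723618; V(2,+2) = 19.238210
Backward induction: V(k, j) = exp(-r*dt) * [p_u * V(k+1, j+1) + p_m * V(k+1, j) + p_d * V(k+1, j-1)]
  V(1,-1) = exp(-r*dt) * [p_u*5.060000 + p_m*0.000000 + p_d*0.000000] = 0.835594
  V(1,+0) = exp(-r*dt) * [p_u*11.723618 + p_m*5.060000 + p_d*0.000000] = 5.302181
  V(1,+1) = exp(-r*dt) * [p_u*19.238210 + p_m*11.723618 + p_d*5.060000] = 11.823600
  V(0,+0) = exp(-r*dt) * [p_u*11.823600 + p_m*5.302181 + p_d*0.835594] = 5.619757


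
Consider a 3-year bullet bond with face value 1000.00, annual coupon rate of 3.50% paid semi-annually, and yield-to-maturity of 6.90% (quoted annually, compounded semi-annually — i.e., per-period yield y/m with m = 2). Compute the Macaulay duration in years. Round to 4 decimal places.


Answer: Macaulay duration = 2.8665 years

Derivation:
Coupon per period c = face * coupon_rate / m = 17.500000
Periods per year m = 2; per-period yield y/m = 0.034500
Number of cashflows N = 6
Cashflows (t years, CF_t, discount factor 1/(1+y/m)^(m*t), PV):
  t = 0.5000: CF_t = 17.500000, DF = 0.966651, PV = 16.916385
  t = 1.0000: CF_t = 17.500000, DF = 0.934413, PV = 16.352233
  t = 1.5000: CF_t = 17.500000, DF = 0.903251, PV = 15.806895
  t = 2.0000: CF_t = 17.500000, DF = 0.873128, PV = 15.279744
  t = 2.5000: CF_t = 17.500000, DF = 0.844010, PV = 14.770173
  t = 3.0000: CF_t = 1017.500000, DF = 0.815863, PV = 830.140205
Price P = sum_t PV_t = 909.265634
Macaulay numerator sum_t t * PV_t:
  t * PV_t at t = 0.5000: 8.458192
  t * PV_t at t = 1.0000: 16.352233
  t * PV_t at t = 1.5000: 23.710342
  t * PV_t at t = 2.0000: 30.559487
  t * PV_t at t = 2.5000: 36.925432
  t * PV_t at t = 3.0000: 2490.420615
Macaulay duration D = (sum_t t * PV_t) / P = 2606.426301 / 909.265634 = 2.866518


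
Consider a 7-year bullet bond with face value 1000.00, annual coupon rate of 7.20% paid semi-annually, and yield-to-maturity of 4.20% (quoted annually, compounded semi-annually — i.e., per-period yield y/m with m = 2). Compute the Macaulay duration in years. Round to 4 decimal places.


Coupon per period c = face * coupon_rate / m = 36.000000
Periods per year m = 2; per-period yield y/m = 0.021000
Number of cashflows N = 14
Cashflows (t years, CF_t, discount factor 1/(1+y/m)^(m*t), PV):
  t = 0.5000: CF_t = 36.000000, DF = 0.979432, PV = 35.259549
  t = 1.0000: CF_t = 36.000000, DF = 0.959287, PV = 34.534329
  t = 1.5000: CF_t = 36.000000, DF = 0.939556, PV = 33.824024
  t = 2.0000: CF_t = 36.000000, DF = 0.920231, PV = 33.128329
  t = 2.5000: CF_t = 36.000000, DF = 0.901304, PV = 32.446943
  t = 3.0000: CF_t = 36.000000, DF = 0.882766, PV = 31.779572
  t = 3.5000: CF_t = 36.000000, DF = 0.864609, PV = 31.125928
  t = 4.0000: CF_t = 36.000000, DF = 0.846826, PV = 30.485728
  t = 4.5000: CF_t = 36.000000, DF = 0.829408, PV = 29.858695
  t = 5.0000: CF_t = 36.000000, DF = 0.812349, PV = 29.244559
  t = 5.5000: CF_t = 36.000000, DF = 0.795640, PV = 28.643055
  t = 6.0000: CF_t = 36.000000, DF = 0.779276, PV = 28.053923
  t = 6.5000: CF_t = 36.000000, DF = 0.763247, PV = 27.476908
  t = 7.0000: CF_t = 1036.000000, DF = 0.747549, PV = 774.460668
Price P = sum_t PV_t = 1180.322209
Macaulay numerator sum_t t * PV_t:
  t * PV_t at t = 0.5000: 17.629775
  t * PV_t at t = 1.0000: 34.534329
  t * PV_t at t = 1.5000: 50.736036
  t * PV_t at t = 2.0000: 66.256658
  t * PV_t at t = 2.5000: 81.117358
  t * PV_t at t = 3.0000: 95.338717
  t * PV_t at t = 3.5000: 108.940747
  t * PV_t at t = 4.0000: 121.942910
  t * PV_t at t = 4.5000: 134.364127
  t * PV_t at t = 5.0000: 146.222796
  t * PV_t at t = 5.5000: 157.536803
  t * PV_t at t = 6.0000: 168.323536
  t * PV_t at t = 6.5000: 178.599900
  t * PV_t at t = 7.0000: 5421.224673
Macaulay duration D = (sum_t t * PV_t) / P = 6782.768365 / 1180.322209 = 5.746540

Answer: Macaulay duration = 5.7465 years


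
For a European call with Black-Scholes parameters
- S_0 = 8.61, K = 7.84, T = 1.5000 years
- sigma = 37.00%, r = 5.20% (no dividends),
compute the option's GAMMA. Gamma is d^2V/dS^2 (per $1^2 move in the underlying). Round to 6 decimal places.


Answer: Gamma = 0.085126

Derivation:
d1 = 0.6054443167; d2 = 0.1522887143
phi(d1) = 0.3321329483; exp(-qT) = 1.0000000000; exp(-rT) = 0.9249644265
Gamma = exp(-qT) * phi(d1) / (S * sigma * sqrt(T)) = 1.0000000000 * 0.3321329483 / (8.6100 * 0.3700 * 1.2247448714) = 0.085126


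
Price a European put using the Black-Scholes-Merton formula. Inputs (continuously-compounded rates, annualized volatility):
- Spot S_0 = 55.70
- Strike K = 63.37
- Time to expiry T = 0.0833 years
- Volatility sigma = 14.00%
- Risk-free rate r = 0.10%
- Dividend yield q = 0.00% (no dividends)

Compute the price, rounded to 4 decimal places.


d1 = (ln(S/K) + (r - q + 0.5*sigma^2) * T) / (sigma * sqrt(T)) = -3.17055380
d2 = d1 - sigma * sqrt(T) = -3.21096023
exp(-rT) = 0.99991670; exp(-qT) = 1.00000000
P = K * exp(-rT) * N(-d2) - S_0 * exp(-qT) * N(-d1)
N(-d1) = 0.99923926; N(-d2) = 0.99933854
P = 63.3700 * 0.99991670 * 0.99933854 - 55.7000 * 1.00000000 * 0.99923926 = 7.6652

Answer: Price = 7.6652


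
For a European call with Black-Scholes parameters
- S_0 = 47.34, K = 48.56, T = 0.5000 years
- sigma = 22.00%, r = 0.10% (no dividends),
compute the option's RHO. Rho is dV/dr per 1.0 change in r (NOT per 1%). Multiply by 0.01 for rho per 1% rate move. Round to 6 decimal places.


d1 = -0.0825678475; d2 = -0.2381313393
phi(d1) = 0.3975847111; exp(-qT) = 1.0000000000; exp(-rT) = 0.9995001250
N(d2) = 0.4058896143
Rho = K*T*exp(-rT)*N(d2) = 48.5600 * 0.5000 * 0.9995001250 * 0.4058896143 = 9.850074

Answer: Rho = 9.850074


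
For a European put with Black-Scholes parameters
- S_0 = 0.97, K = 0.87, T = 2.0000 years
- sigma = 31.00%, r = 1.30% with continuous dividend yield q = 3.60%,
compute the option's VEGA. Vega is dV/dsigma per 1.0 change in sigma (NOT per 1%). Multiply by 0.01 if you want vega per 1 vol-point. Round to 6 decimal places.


Answer: Vega = 0.476870

Derivation:
d1 = 0.3624557734; d2 = -0.0759504310
phi(d1) = 0.3735790587; exp(-qT) = 0.9305308958; exp(-rT) = 0.9743350896
Vega = S * exp(-qT) * phi(d1) * sqrt(T) = 0.9700 * 0.9305308958 * 0.3735790587 * 1.4142135624 = 0.476870


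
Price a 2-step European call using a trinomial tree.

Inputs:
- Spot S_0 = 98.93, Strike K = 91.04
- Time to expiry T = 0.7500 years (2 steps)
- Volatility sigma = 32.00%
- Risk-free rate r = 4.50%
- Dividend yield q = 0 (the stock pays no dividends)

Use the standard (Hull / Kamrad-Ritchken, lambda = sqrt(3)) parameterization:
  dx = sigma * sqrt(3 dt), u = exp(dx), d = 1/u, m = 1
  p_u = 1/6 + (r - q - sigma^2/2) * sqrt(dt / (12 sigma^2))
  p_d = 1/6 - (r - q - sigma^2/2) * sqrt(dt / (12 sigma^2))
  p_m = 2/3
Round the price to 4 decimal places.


Answer: Price = V(0,0) = 16.5668

Derivation:
dt = T/N = 0.375000; dx = sigma*sqrt(3*dt) = 0.339411
u = exp(dx) = 1.404121; d = 1/u = 0.712189
p_u = 0.163242, p_m = 0.666667, p_d = 0.170092
Discount per step: exp(-r*dt) = 0.983267
Stock lattice S(k, j) with j the centered position index:
  k=0: S(0,+0) = 98.9300
  k=1: S(1,-1) = 70.4569; S(1,+0) = 98.9300; S(1,+1) = 138.9097
  k=2: S(2,-2) = 50.1787; S(2,-1) = 70.4569; S(2,+0) = 98.9300; S(2,+1) = 138.9097; S(2,+2) = 195.0459
Terminal payoffs V(N, j) = max(S_T - K, 0):
  V(2,-2) = 0.000000; V(2,-1) = 0.000000; V(2,+0) = 7.890000; V(2,+1) = 47.869659; V(2,+2) = 104.005924
Backward induction: V(k, j) = exp(-r*dt) * [p_u * V(k+1, j+1) + p_m * V(k+1, j) + p_d * V(k+1, j-1)]
  V(1,-1) = exp(-r*dt) * [p_u*7.890000 + p_m*0.000000 + p_d*0.000000] = 1.266424
  V(1,+0) = exp(-r*dt) * [p_u*47.869659 + p_m*7.890000 + p_d*0.000000] = 12.855543
  V(1,+1) = exp(-r*dt) * [p_u*104.005924 + p_m*47.869659 + p_d*7.890000] = 49.392651
  V(0,+0) = exp(-r*dt) * [p_u*49.392651 + p_m*12.855543 + p_d*1.266424] = 16.566770


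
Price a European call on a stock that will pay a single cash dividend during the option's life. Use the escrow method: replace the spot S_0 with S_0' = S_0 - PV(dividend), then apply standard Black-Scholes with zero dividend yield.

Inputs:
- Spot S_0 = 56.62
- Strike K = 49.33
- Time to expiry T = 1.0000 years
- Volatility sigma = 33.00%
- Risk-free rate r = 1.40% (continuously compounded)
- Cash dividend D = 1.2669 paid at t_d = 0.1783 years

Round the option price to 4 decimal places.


Answer: Price = 10.6816

Derivation:
PV(D) = D * exp(-r * t_d) = 1.2669 * 0.99750691 = 1.26374151
S_0' = S_0 - PV(D) = 56.6200 - 1.26374151 = 55.35625849
d1 = (ln(S_0'/K) + (r + sigma^2/2)*T) / (sigma*sqrt(T)) = 0.55668881
d2 = d1 - sigma*sqrt(T) = 0.22668881
exp(-rT) = 0.98609754
N(d1) = 0.71112997; N(d2) = 0.58966714
C = S_0' * N(d1) - K * exp(-rT) * N(d2) = 55.35625849 * 0.71112997 - 49.3300 * 0.98609754 * 0.58966714 = 10.6816


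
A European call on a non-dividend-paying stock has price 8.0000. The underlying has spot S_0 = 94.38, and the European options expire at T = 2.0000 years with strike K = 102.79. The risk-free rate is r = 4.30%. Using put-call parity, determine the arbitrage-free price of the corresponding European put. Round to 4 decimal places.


Answer: Put price = 7.9395

Derivation:
Put-call parity: C - P = S_0 * exp(-qT) - K * exp(-rT).
S_0 * exp(-qT) = 94.3800 * 1.00000000 = 94.38000000
K * exp(-rT) = 102.7900 * 0.91759423 = 94.31951103
P = C - S*exp(-qT) + K*exp(-rT)
P = 8.0000 - 94.38000000 + 94.31951103 = 7.9395


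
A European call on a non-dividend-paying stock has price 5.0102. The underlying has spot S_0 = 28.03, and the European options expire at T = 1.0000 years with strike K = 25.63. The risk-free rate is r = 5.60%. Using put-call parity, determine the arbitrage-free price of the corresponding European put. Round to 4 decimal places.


Put-call parity: C - P = S_0 * exp(-qT) - K * exp(-rT).
S_0 * exp(-qT) = 28.0300 * 1.00000000 = 28.03000000
K * exp(-rT) = 25.6300 * 0.94553914 = 24.23416805
P = C - S*exp(-qT) + K*exp(-rT)
P = 5.0102 - 28.03000000 + 24.23416805 = 1.2144

Answer: Put price = 1.2144


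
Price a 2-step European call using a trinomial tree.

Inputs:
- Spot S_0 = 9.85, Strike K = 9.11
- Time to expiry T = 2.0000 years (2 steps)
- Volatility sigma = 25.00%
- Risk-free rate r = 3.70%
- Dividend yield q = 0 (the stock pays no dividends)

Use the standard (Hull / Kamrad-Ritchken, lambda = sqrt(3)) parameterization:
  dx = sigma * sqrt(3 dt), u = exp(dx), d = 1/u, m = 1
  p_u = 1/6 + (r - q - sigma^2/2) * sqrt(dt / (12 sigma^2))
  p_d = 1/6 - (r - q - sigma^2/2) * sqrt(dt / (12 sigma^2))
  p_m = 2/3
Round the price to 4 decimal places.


dt = T/N = 1.000000; dx = sigma*sqrt(3*dt) = 0.433013
u = exp(dx) = 1.541896; d = 1/u = 0.648552
p_u = 0.173306, p_m = 0.666667, p_d = 0.160027
Discount per step: exp(-r*dt) = 0.963676
Stock lattice S(k, j) with j the centered position index:
  k=0: S(0,+0) = 9.8500
  k=1: S(1,-1) = 6.3882; S(1,+0) = 9.8500; S(1,+1) = 15.1877
  k=2: S(2,-2) = 4.1431; S(2,-1) = 6.3882; S(2,+0) = 9.8500; S(2,+1) = 15.1877; S(2,+2) = 23.4178
Terminal payoffs V(N, j) = max(S_T - K, 0):
  V(2,-2) = 0.000000; V(2,-1) = 0.000000; V(2,+0) = 0.740000; V(2,+1) = 6.077674; V(2,+2) = 14.307810
Backward induction: V(k, j) = exp(-r*dt) * [p_u * V(k+1, j+1) + p_m * V(k+1, j) + p_d * V(k+1, j-1)]
  V(1,-1) = exp(-r*dt) * [p_u*0.740000 + p_m*0.000000 + p_d*0.000000] = 0.123588
  V(1,+0) = exp(-r*dt) * [p_u*6.077674 + p_m*0.740000 + p_d*0.000000] = 1.490452
  V(1,+1) = exp(-r*dt) * [p_u*14.307810 + p_m*6.077674 + p_d*0.740000] = 6.408287
  V(0,+0) = exp(-r*dt) * [p_u*6.408287 + p_m*1.490452 + p_d*0.123588] = 2.046856

Answer: Price = V(0,0) = 2.0469


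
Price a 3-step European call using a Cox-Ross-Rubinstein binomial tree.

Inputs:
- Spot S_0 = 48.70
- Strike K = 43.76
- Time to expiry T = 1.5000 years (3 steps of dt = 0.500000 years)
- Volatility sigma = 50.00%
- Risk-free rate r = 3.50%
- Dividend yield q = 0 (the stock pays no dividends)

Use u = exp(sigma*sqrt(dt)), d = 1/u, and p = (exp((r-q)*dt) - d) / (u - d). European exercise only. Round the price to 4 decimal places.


Answer: Price = V(0,0) = 15.5043

Derivation:
dt = T/N = 0.500000
u = exp(sigma*sqrt(dt)) = 1.424119; d = 1/u = 0.702189
p = (exp((r-q)*dt) - d) / (u - d) = 0.436975
Discount per step: exp(-r*dt) = 0.982652
Stock lattice S(k, i) with i counting down-moves:
  k=0: S(0,0) = 48.7000
  k=1: S(1,0) = 69.3546; S(1,1) = 34.1966
  k=2: S(2,0) = 98.7692; S(2,1) = 48.7000; S(2,2) = 24.0124
  k=3: S(3,0) = 140.6591; S(3,1) = 69.3546; S(3,2) = 34.1966; S(3,3) = 16.8613
Terminal payoffs V(N, i) = max(S_T - K, 0):
  V(3,0) = 96.899096; V(3,1) = 25.594596; V(3,2) = 0.000000; V(3,3) = 0.000000
Backward induction: V(k, i) = exp(-r*dt) * [p * V(k+1, i) + (1-p) * V(k+1, i+1)].
  V(2,0) = exp(-r*dt) * [p*96.899096 + (1-p)*25.594596] = 55.768338
  V(2,1) = exp(-r*dt) * [p*25.594596 + (1-p)*0.000000] = 10.990176
  V(2,2) = exp(-r*dt) * [p*0.000000 + (1-p)*0.000000] = 0.000000
  V(1,0) = exp(-r*dt) * [p*55.768338 + (1-p)*10.990176] = 30.027011
  V(1,1) = exp(-r*dt) * [p*10.990176 + (1-p)*0.000000] = 4.719119
  V(0,0) = exp(-r*dt) * [p*30.027011 + (1-p)*4.719119] = 15.504320


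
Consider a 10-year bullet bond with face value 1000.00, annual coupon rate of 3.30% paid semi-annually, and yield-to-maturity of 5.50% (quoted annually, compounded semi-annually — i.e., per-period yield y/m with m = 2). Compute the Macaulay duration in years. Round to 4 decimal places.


Answer: Macaulay duration = 8.4310 years

Derivation:
Coupon per period c = face * coupon_rate / m = 16.500000
Periods per year m = 2; per-period yield y/m = 0.027500
Number of cashflows N = 20
Cashflows (t years, CF_t, discount factor 1/(1+y/m)^(m*t), PV):
  t = 0.5000: CF_t = 16.500000, DF = 0.973236, PV = 16.058394
  t = 1.0000: CF_t = 16.500000, DF = 0.947188, PV = 15.628607
  t = 1.5000: CF_t = 16.500000, DF = 0.921838, PV = 15.210324
  t = 2.0000: CF_t = 16.500000, DF = 0.897166, PV = 14.803235
  t = 2.5000: CF_t = 16.500000, DF = 0.873154, PV = 14.407041
  t = 3.0000: CF_t = 16.500000, DF = 0.849785, PV = 14.021451
  t = 3.5000: CF_t = 16.500000, DF = 0.827041, PV = 13.646181
  t = 4.0000: CF_t = 16.500000, DF = 0.804906, PV = 13.280955
  t = 4.5000: CF_t = 16.500000, DF = 0.783364, PV = 12.925503
  t = 5.0000: CF_t = 16.500000, DF = 0.762398, PV = 12.579565
  t = 5.5000: CF_t = 16.500000, DF = 0.741993, PV = 12.242886
  t = 6.0000: CF_t = 16.500000, DF = 0.722134, PV = 11.915218
  t = 6.5000: CF_t = 16.500000, DF = 0.702807, PV = 11.596319
  t = 7.0000: CF_t = 16.500000, DF = 0.683997, PV = 11.285955
  t = 7.5000: CF_t = 16.500000, DF = 0.665691, PV = 10.983898
  t = 8.0000: CF_t = 16.500000, DF = 0.647874, PV = 10.689925
  t = 8.5000: CF_t = 16.500000, DF = 0.630535, PV = 10.403820
  t = 9.0000: CF_t = 16.500000, DF = 0.613659, PV = 10.125372
  t = 9.5000: CF_t = 16.500000, DF = 0.597235, PV = 9.854377
  t = 10.0000: CF_t = 1016.500000, DF = 0.581251, PV = 590.841201
Price P = sum_t PV_t = 832.500227
Macaulay numerator sum_t t * PV_t:
  t * PV_t at t = 0.5000: 8.029197
  t * PV_t at t = 1.0000: 15.628607
  t * PV_t at t = 1.5000: 22.815485
  t * PV_t at t = 2.0000: 29.606469
  t * PV_t at t = 2.5000: 36.017602
  t * PV_t at t = 3.0000: 42.064353
  t * PV_t at t = 3.5000: 47.761634
  t * PV_t at t = 4.0000: 53.123819
  t * PV_t at t = 4.5000: 58.164766
  t * PV_t at t = 5.0000: 62.897827
  t * PV_t at t = 5.5000: 67.335873
  t * PV_t at t = 6.0000: 71.491306
  t * PV_t at t = 6.5000: 75.376072
  t * PV_t at t = 7.0000: 79.001685
  t * PV_t at t = 7.5000: 82.379234
  t * PV_t at t = 8.0000: 85.519399
  t * PV_t at t = 8.5000: 88.432469
  t * PV_t at t = 9.0000: 91.128349
  t * PV_t at t = 9.5000: 93.616579
  t * PV_t at t = 10.0000: 5908.412007
Macaulay duration D = (sum_t t * PV_t) / P = 7018.802736 / 832.500227 = 8.430992
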